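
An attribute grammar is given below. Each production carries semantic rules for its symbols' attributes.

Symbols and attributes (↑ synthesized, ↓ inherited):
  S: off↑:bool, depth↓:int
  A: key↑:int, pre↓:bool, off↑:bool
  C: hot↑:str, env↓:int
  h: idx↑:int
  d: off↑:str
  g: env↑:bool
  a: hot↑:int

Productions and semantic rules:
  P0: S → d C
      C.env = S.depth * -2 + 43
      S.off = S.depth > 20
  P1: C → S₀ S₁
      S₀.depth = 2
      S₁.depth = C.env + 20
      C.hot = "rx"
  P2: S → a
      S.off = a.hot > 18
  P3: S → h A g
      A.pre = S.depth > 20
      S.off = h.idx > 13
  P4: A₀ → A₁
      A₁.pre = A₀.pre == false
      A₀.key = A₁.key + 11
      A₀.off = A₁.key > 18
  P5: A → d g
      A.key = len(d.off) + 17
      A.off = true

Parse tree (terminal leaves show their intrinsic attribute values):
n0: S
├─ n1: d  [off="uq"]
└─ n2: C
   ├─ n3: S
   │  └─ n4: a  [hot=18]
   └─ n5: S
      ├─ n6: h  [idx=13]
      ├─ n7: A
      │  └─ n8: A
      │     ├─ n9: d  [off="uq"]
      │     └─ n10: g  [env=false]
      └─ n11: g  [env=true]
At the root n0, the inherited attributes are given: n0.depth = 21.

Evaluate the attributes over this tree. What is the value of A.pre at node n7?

1. n0.depth = 21  [given at root]
2. n1.off = "uq"  [terminal]
3. n2.env = 1  [S.depth * -2 + 43]
4. n3.depth = 2  [2]
5. n4.hot = 18  [terminal]
6. n3.off = false  [a.hot > 18]
7. n5.depth = 21  [C.env + 20]
8. n6.idx = 13  [terminal]
9. n7.pre = true  [S.depth > 20]
10. n8.pre = false  [A₀.pre == false]
11. n9.off = "uq"  [terminal]
12. n10.env = false  [terminal]
13. n8.key = 19  [len(d.off) + 17]
14. n8.off = true  [true]
15. n7.key = 30  [A₁.key + 11]
16. n7.off = true  [A₁.key > 18]
17. n11.env = true  [terminal]
18. n5.off = false  [h.idx > 13]
19. n2.hot = "rx"  ["rx"]
20. n0.off = true  [S.depth > 20]

true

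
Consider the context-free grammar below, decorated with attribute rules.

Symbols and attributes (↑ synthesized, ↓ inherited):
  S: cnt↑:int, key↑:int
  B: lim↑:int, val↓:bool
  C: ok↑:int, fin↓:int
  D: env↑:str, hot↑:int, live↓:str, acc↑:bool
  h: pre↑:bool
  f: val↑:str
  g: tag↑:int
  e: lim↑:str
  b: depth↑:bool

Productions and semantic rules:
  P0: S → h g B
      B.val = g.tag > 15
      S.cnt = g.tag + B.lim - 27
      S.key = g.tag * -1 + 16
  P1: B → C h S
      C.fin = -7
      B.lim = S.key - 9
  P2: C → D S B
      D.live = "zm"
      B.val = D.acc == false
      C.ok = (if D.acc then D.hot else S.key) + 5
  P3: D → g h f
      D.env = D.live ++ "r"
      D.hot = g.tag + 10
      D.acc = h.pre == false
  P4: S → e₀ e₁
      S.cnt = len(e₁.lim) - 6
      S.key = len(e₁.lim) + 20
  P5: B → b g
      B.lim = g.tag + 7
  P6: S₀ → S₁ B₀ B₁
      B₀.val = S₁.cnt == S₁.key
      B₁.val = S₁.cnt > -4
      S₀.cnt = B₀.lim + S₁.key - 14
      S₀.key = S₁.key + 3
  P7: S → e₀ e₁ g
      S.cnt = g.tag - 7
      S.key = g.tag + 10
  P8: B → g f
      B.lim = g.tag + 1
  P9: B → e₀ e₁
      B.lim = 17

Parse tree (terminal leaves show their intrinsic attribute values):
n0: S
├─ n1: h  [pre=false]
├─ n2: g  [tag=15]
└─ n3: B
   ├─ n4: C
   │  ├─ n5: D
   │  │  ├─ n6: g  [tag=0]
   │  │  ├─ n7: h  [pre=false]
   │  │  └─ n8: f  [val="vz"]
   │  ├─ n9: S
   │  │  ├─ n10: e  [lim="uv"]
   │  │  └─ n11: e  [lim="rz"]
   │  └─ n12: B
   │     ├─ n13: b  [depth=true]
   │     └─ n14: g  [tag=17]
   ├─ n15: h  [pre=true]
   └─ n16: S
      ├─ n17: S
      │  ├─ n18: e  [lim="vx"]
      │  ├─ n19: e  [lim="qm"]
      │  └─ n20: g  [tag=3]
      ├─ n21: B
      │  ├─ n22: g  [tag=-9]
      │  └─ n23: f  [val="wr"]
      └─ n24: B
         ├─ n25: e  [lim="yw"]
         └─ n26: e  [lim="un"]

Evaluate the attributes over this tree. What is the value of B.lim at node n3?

7

1. n1.pre = false  [terminal]
2. n2.tag = 15  [terminal]
3. n3.val = false  [g.tag > 15]
4. n4.fin = -7  [-7]
5. n5.live = "zm"  ["zm"]
6. n6.tag = 0  [terminal]
7. n7.pre = false  [terminal]
8. n8.val = "vz"  [terminal]
9. n5.env = "zmr"  [D.live ++ "r"]
10. n5.hot = 10  [g.tag + 10]
11. n5.acc = true  [h.pre == false]
12. n10.lim = "uv"  [terminal]
13. n11.lim = "rz"  [terminal]
14. n9.cnt = -4  [len(e₁.lim) - 6]
15. n9.key = 22  [len(e₁.lim) + 20]
16. n12.val = false  [D.acc == false]
17. n13.depth = true  [terminal]
18. n14.tag = 17  [terminal]
19. n12.lim = 24  [g.tag + 7]
20. n4.ok = 15  [(if D.acc then D.hot else S.key) + 5]
21. n15.pre = true  [terminal]
22. n18.lim = "vx"  [terminal]
23. n19.lim = "qm"  [terminal]
24. n20.tag = 3  [terminal]
25. n17.cnt = -4  [g.tag - 7]
26. n17.key = 13  [g.tag + 10]
27. n21.val = false  [S₁.cnt == S₁.key]
28. n22.tag = -9  [terminal]
29. n23.val = "wr"  [terminal]
30. n21.lim = -8  [g.tag + 1]
31. n24.val = false  [S₁.cnt > -4]
32. n25.lim = "yw"  [terminal]
33. n26.lim = "un"  [terminal]
34. n24.lim = 17  [17]
35. n16.cnt = -9  [B₀.lim + S₁.key - 14]
36. n16.key = 16  [S₁.key + 3]
37. n3.lim = 7  [S.key - 9]
38. n0.cnt = -5  [g.tag + B.lim - 27]
39. n0.key = 1  [g.tag * -1 + 16]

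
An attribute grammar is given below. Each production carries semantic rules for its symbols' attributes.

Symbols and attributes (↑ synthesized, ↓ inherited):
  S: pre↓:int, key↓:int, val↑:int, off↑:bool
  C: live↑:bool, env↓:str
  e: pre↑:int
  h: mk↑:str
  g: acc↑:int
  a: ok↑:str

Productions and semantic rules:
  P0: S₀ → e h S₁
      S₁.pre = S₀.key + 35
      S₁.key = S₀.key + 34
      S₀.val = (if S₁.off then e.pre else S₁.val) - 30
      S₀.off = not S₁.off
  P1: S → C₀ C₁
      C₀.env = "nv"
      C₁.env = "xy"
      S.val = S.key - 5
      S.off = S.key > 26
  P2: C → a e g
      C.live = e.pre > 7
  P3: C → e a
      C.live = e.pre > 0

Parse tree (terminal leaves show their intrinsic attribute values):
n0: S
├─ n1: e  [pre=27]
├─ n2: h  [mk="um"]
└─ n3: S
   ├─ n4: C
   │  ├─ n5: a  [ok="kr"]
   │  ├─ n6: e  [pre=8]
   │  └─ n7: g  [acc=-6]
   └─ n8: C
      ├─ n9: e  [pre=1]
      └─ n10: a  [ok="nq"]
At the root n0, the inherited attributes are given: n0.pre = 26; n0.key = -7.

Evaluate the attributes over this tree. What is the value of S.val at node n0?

1. n0.pre = 26  [given at root]
2. n0.key = -7  [given at root]
3. n1.pre = 27  [terminal]
4. n2.mk = "um"  [terminal]
5. n3.pre = 28  [S₀.key + 35]
6. n3.key = 27  [S₀.key + 34]
7. n4.env = "nv"  ["nv"]
8. n5.ok = "kr"  [terminal]
9. n6.pre = 8  [terminal]
10. n7.acc = -6  [terminal]
11. n4.live = true  [e.pre > 7]
12. n8.env = "xy"  ["xy"]
13. n9.pre = 1  [terminal]
14. n10.ok = "nq"  [terminal]
15. n8.live = true  [e.pre > 0]
16. n3.val = 22  [S.key - 5]
17. n3.off = true  [S.key > 26]
18. n0.val = -3  [(if S₁.off then e.pre else S₁.val) - 30]
19. n0.off = false  [not S₁.off]

-3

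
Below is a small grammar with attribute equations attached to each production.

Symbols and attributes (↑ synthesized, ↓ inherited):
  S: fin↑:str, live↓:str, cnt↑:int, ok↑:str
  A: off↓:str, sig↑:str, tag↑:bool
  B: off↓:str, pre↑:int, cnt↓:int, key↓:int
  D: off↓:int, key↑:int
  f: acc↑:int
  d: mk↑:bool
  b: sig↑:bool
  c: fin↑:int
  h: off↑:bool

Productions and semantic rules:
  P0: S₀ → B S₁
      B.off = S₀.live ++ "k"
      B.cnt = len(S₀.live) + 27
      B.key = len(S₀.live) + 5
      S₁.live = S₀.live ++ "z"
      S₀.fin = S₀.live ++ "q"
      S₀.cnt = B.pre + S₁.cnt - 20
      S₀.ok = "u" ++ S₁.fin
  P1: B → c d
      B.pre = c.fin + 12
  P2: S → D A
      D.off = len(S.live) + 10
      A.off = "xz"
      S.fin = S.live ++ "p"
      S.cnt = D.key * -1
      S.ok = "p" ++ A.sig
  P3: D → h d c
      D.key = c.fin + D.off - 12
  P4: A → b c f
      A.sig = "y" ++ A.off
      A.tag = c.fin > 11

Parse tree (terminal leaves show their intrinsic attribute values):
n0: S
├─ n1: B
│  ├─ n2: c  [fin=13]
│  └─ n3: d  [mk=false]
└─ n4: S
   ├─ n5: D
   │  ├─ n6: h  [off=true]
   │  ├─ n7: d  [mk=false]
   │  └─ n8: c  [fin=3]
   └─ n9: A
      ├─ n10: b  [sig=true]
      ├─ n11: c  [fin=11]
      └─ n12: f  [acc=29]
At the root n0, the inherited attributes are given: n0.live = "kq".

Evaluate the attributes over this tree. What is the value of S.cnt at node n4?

1. n0.live = "kq"  [given at root]
2. n1.off = "kqk"  [S₀.live ++ "k"]
3. n1.cnt = 29  [len(S₀.live) + 27]
4. n1.key = 7  [len(S₀.live) + 5]
5. n2.fin = 13  [terminal]
6. n3.mk = false  [terminal]
7. n1.pre = 25  [c.fin + 12]
8. n4.live = "kqz"  [S₀.live ++ "z"]
9. n5.off = 13  [len(S.live) + 10]
10. n6.off = true  [terminal]
11. n7.mk = false  [terminal]
12. n8.fin = 3  [terminal]
13. n5.key = 4  [c.fin + D.off - 12]
14. n9.off = "xz"  ["xz"]
15. n10.sig = true  [terminal]
16. n11.fin = 11  [terminal]
17. n12.acc = 29  [terminal]
18. n9.sig = "yxz"  ["y" ++ A.off]
19. n9.tag = false  [c.fin > 11]
20. n4.fin = "kqzp"  [S.live ++ "p"]
21. n4.cnt = -4  [D.key * -1]
22. n4.ok = "pyxz"  ["p" ++ A.sig]
23. n0.fin = "kqq"  [S₀.live ++ "q"]
24. n0.cnt = 1  [B.pre + S₁.cnt - 20]
25. n0.ok = "ukqzp"  ["u" ++ S₁.fin]

-4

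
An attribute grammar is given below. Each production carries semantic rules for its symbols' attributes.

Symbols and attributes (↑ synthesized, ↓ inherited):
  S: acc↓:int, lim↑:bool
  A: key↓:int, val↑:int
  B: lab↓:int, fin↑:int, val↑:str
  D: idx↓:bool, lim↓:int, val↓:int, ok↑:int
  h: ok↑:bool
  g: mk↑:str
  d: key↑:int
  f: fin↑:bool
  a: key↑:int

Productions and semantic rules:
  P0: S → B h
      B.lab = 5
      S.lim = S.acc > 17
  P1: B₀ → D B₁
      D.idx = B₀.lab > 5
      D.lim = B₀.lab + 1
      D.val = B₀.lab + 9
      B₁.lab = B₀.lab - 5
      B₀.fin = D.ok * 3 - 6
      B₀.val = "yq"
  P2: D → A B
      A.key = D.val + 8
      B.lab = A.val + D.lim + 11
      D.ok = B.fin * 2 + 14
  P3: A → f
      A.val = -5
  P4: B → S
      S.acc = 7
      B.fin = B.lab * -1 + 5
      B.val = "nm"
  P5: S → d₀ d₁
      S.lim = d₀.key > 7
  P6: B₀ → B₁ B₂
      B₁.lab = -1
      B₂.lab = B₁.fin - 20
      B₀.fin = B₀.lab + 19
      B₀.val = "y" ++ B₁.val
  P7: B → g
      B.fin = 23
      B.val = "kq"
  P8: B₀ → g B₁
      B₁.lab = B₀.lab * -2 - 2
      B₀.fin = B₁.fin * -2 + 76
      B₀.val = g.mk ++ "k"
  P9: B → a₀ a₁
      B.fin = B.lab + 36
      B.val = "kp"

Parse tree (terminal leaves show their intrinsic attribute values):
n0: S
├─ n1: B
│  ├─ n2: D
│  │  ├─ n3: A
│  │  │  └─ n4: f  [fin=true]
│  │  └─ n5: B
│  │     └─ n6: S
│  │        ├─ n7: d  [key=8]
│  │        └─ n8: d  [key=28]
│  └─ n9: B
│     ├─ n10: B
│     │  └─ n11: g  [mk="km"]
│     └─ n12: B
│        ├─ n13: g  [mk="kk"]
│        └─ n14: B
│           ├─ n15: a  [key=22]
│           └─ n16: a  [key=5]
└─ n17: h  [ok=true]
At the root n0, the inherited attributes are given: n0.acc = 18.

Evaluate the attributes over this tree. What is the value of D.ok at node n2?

0

1. n0.acc = 18  [given at root]
2. n1.lab = 5  [5]
3. n2.idx = false  [B₀.lab > 5]
4. n2.lim = 6  [B₀.lab + 1]
5. n2.val = 14  [B₀.lab + 9]
6. n3.key = 22  [D.val + 8]
7. n4.fin = true  [terminal]
8. n3.val = -5  [-5]
9. n5.lab = 12  [A.val + D.lim + 11]
10. n6.acc = 7  [7]
11. n7.key = 8  [terminal]
12. n8.key = 28  [terminal]
13. n6.lim = true  [d₀.key > 7]
14. n5.fin = -7  [B.lab * -1 + 5]
15. n5.val = "nm"  ["nm"]
16. n2.ok = 0  [B.fin * 2 + 14]
17. n9.lab = 0  [B₀.lab - 5]
18. n10.lab = -1  [-1]
19. n11.mk = "km"  [terminal]
20. n10.fin = 23  [23]
21. n10.val = "kq"  ["kq"]
22. n12.lab = 3  [B₁.fin - 20]
23. n13.mk = "kk"  [terminal]
24. n14.lab = -8  [B₀.lab * -2 - 2]
25. n15.key = 22  [terminal]
26. n16.key = 5  [terminal]
27. n14.fin = 28  [B.lab + 36]
28. n14.val = "kp"  ["kp"]
29. n12.fin = 20  [B₁.fin * -2 + 76]
30. n12.val = "kkk"  [g.mk ++ "k"]
31. n9.fin = 19  [B₀.lab + 19]
32. n9.val = "ykq"  ["y" ++ B₁.val]
33. n1.fin = -6  [D.ok * 3 - 6]
34. n1.val = "yq"  ["yq"]
35. n17.ok = true  [terminal]
36. n0.lim = true  [S.acc > 17]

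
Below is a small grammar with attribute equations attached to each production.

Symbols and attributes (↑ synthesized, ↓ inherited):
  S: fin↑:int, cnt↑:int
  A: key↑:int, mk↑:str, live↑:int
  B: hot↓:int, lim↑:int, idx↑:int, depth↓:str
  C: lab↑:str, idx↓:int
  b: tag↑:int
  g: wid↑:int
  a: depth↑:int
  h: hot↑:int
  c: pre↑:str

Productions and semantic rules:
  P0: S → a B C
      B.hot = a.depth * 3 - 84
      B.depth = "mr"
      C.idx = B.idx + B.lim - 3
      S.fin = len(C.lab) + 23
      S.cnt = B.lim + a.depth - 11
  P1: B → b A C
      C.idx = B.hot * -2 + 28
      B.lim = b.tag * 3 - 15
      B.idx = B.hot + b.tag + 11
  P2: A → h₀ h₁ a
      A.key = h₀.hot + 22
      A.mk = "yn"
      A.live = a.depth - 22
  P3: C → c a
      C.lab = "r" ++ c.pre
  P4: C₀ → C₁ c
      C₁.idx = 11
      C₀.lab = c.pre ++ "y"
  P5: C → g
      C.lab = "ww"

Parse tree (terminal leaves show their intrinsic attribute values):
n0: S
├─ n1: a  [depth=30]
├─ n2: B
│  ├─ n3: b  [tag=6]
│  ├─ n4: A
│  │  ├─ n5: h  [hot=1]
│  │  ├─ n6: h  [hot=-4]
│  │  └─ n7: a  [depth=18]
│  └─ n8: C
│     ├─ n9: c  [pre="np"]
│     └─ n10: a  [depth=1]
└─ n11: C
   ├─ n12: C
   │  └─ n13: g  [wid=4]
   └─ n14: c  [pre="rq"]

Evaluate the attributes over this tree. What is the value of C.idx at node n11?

1. n1.depth = 30  [terminal]
2. n2.hot = 6  [a.depth * 3 - 84]
3. n2.depth = "mr"  ["mr"]
4. n3.tag = 6  [terminal]
5. n5.hot = 1  [terminal]
6. n6.hot = -4  [terminal]
7. n7.depth = 18  [terminal]
8. n4.key = 23  [h₀.hot + 22]
9. n4.mk = "yn"  ["yn"]
10. n4.live = -4  [a.depth - 22]
11. n8.idx = 16  [B.hot * -2 + 28]
12. n9.pre = "np"  [terminal]
13. n10.depth = 1  [terminal]
14. n8.lab = "rnp"  ["r" ++ c.pre]
15. n2.lim = 3  [b.tag * 3 - 15]
16. n2.idx = 23  [B.hot + b.tag + 11]
17. n11.idx = 23  [B.idx + B.lim - 3]
18. n12.idx = 11  [11]
19. n13.wid = 4  [terminal]
20. n12.lab = "ww"  ["ww"]
21. n14.pre = "rq"  [terminal]
22. n11.lab = "rqy"  [c.pre ++ "y"]
23. n0.fin = 26  [len(C.lab) + 23]
24. n0.cnt = 22  [B.lim + a.depth - 11]

23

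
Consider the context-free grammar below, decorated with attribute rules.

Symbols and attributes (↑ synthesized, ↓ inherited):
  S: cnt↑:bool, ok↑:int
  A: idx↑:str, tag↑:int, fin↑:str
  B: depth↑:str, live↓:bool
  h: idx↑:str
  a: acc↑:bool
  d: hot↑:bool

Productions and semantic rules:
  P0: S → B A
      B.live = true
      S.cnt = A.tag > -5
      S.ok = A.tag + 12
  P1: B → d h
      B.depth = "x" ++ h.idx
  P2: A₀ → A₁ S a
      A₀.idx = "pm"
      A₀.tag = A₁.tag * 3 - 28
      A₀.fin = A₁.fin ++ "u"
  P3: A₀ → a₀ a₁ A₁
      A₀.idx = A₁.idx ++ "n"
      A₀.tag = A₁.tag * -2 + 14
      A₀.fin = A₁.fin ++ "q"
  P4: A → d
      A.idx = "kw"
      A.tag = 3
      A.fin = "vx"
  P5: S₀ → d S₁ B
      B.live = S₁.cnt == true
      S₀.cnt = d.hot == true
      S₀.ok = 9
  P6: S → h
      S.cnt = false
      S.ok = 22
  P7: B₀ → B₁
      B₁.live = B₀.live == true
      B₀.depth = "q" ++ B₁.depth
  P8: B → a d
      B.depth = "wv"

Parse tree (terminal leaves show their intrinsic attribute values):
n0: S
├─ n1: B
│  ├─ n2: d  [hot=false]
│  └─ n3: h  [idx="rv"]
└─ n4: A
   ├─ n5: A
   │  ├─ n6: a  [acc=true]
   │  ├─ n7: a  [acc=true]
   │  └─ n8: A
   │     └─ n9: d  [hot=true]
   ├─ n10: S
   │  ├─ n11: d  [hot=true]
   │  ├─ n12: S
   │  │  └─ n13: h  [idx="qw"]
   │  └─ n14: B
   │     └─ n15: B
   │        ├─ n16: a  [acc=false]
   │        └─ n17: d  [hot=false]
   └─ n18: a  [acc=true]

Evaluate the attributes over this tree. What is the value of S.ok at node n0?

1. n1.live = true  [true]
2. n2.hot = false  [terminal]
3. n3.idx = "rv"  [terminal]
4. n1.depth = "xrv"  ["x" ++ h.idx]
5. n6.acc = true  [terminal]
6. n7.acc = true  [terminal]
7. n9.hot = true  [terminal]
8. n8.idx = "kw"  ["kw"]
9. n8.tag = 3  [3]
10. n8.fin = "vx"  ["vx"]
11. n5.idx = "kwn"  [A₁.idx ++ "n"]
12. n5.tag = 8  [A₁.tag * -2 + 14]
13. n5.fin = "vxq"  [A₁.fin ++ "q"]
14. n11.hot = true  [terminal]
15. n13.idx = "qw"  [terminal]
16. n12.cnt = false  [false]
17. n12.ok = 22  [22]
18. n14.live = false  [S₁.cnt == true]
19. n15.live = false  [B₀.live == true]
20. n16.acc = false  [terminal]
21. n17.hot = false  [terminal]
22. n15.depth = "wv"  ["wv"]
23. n14.depth = "qwv"  ["q" ++ B₁.depth]
24. n10.cnt = true  [d.hot == true]
25. n10.ok = 9  [9]
26. n18.acc = true  [terminal]
27. n4.idx = "pm"  ["pm"]
28. n4.tag = -4  [A₁.tag * 3 - 28]
29. n4.fin = "vxqu"  [A₁.fin ++ "u"]
30. n0.cnt = true  [A.tag > -5]
31. n0.ok = 8  [A.tag + 12]

8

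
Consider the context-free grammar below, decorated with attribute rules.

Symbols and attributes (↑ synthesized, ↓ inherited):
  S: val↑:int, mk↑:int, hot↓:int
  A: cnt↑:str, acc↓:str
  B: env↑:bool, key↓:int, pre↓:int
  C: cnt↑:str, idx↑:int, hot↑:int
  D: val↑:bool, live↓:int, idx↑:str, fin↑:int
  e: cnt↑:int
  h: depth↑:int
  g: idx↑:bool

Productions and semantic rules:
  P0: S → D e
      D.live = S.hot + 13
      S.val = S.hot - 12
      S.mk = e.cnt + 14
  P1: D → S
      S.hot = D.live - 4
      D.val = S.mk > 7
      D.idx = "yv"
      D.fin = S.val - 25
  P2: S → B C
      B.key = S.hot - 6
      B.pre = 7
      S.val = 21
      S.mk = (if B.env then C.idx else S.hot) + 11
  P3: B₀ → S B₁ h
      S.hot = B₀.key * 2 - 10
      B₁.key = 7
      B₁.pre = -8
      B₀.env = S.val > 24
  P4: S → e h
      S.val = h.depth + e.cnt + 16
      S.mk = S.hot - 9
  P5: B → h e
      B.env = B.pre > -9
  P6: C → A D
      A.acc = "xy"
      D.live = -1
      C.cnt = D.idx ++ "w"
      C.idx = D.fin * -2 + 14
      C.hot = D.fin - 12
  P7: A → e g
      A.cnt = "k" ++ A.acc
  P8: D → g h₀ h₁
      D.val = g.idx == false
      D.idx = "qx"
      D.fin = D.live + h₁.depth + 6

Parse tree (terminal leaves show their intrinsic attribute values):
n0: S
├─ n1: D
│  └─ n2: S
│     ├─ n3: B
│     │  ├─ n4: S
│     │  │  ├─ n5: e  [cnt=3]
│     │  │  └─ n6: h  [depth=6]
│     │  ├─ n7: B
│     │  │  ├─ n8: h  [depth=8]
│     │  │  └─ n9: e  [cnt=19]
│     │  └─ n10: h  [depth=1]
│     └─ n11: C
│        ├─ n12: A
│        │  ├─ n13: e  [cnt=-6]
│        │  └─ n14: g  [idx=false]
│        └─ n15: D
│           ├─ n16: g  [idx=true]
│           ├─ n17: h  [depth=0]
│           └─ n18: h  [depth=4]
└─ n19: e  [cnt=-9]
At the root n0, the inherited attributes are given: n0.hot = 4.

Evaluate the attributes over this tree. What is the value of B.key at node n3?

7

1. n0.hot = 4  [given at root]
2. n1.live = 17  [S.hot + 13]
3. n2.hot = 13  [D.live - 4]
4. n3.key = 7  [S.hot - 6]
5. n3.pre = 7  [7]
6. n4.hot = 4  [B₀.key * 2 - 10]
7. n5.cnt = 3  [terminal]
8. n6.depth = 6  [terminal]
9. n4.val = 25  [h.depth + e.cnt + 16]
10. n4.mk = -5  [S.hot - 9]
11. n7.key = 7  [7]
12. n7.pre = -8  [-8]
13. n8.depth = 8  [terminal]
14. n9.cnt = 19  [terminal]
15. n7.env = true  [B.pre > -9]
16. n10.depth = 1  [terminal]
17. n3.env = true  [S.val > 24]
18. n12.acc = "xy"  ["xy"]
19. n13.cnt = -6  [terminal]
20. n14.idx = false  [terminal]
21. n12.cnt = "kxy"  ["k" ++ A.acc]
22. n15.live = -1  [-1]
23. n16.idx = true  [terminal]
24. n17.depth = 0  [terminal]
25. n18.depth = 4  [terminal]
26. n15.val = false  [g.idx == false]
27. n15.idx = "qx"  ["qx"]
28. n15.fin = 9  [D.live + h₁.depth + 6]
29. n11.cnt = "qxw"  [D.idx ++ "w"]
30. n11.idx = -4  [D.fin * -2 + 14]
31. n11.hot = -3  [D.fin - 12]
32. n2.val = 21  [21]
33. n2.mk = 7  [(if B.env then C.idx else S.hot) + 11]
34. n1.val = false  [S.mk > 7]
35. n1.idx = "yv"  ["yv"]
36. n1.fin = -4  [S.val - 25]
37. n19.cnt = -9  [terminal]
38. n0.val = -8  [S.hot - 12]
39. n0.mk = 5  [e.cnt + 14]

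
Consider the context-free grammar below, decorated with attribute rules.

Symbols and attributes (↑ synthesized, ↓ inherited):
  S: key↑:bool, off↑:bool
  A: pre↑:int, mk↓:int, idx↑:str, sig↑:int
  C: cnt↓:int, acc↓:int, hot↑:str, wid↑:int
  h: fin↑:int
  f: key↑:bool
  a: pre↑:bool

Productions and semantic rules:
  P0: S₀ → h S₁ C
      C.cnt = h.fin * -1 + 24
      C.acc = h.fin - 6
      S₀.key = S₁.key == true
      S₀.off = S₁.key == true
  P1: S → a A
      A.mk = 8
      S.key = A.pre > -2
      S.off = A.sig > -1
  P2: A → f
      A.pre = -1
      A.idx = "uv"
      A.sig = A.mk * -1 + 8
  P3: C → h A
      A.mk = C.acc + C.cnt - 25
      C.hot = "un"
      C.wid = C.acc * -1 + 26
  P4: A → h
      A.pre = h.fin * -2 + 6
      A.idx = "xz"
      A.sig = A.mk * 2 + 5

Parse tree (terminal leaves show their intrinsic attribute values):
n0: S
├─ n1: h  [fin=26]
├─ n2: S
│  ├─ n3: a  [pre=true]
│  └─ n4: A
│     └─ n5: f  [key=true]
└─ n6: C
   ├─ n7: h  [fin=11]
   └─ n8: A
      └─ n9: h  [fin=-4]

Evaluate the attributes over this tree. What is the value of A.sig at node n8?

1. n1.fin = 26  [terminal]
2. n3.pre = true  [terminal]
3. n4.mk = 8  [8]
4. n5.key = true  [terminal]
5. n4.pre = -1  [-1]
6. n4.idx = "uv"  ["uv"]
7. n4.sig = 0  [A.mk * -1 + 8]
8. n2.key = true  [A.pre > -2]
9. n2.off = true  [A.sig > -1]
10. n6.cnt = -2  [h.fin * -1 + 24]
11. n6.acc = 20  [h.fin - 6]
12. n7.fin = 11  [terminal]
13. n8.mk = -7  [C.acc + C.cnt - 25]
14. n9.fin = -4  [terminal]
15. n8.pre = 14  [h.fin * -2 + 6]
16. n8.idx = "xz"  ["xz"]
17. n8.sig = -9  [A.mk * 2 + 5]
18. n6.hot = "un"  ["un"]
19. n6.wid = 6  [C.acc * -1 + 26]
20. n0.key = true  [S₁.key == true]
21. n0.off = true  [S₁.key == true]

-9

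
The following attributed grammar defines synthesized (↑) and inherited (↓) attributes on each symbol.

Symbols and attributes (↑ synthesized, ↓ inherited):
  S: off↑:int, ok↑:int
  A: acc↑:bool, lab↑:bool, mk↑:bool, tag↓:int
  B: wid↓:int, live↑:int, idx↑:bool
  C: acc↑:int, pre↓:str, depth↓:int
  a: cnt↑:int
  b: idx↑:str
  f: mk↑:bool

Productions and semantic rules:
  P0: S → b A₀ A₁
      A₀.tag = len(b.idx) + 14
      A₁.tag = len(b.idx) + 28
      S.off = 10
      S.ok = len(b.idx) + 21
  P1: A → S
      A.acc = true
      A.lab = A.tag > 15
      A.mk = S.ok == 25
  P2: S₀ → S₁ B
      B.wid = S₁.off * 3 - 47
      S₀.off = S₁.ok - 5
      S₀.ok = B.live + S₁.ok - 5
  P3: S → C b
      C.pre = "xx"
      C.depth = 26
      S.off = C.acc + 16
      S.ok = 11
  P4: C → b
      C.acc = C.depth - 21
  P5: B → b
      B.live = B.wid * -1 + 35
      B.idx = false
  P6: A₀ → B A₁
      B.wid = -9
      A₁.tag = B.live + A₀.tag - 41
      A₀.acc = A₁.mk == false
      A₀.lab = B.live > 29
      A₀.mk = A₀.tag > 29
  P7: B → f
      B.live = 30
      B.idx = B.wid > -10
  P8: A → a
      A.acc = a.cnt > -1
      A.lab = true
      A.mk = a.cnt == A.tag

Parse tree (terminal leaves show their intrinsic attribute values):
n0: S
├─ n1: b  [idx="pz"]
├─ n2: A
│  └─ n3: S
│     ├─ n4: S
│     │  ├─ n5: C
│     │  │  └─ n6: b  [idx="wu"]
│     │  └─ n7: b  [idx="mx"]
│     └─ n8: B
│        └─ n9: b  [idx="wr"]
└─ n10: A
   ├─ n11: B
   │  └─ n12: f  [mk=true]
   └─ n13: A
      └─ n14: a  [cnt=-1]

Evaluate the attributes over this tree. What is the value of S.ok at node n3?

25

1. n1.idx = "pz"  [terminal]
2. n2.tag = 16  [len(b.idx) + 14]
3. n5.pre = "xx"  ["xx"]
4. n5.depth = 26  [26]
5. n6.idx = "wu"  [terminal]
6. n5.acc = 5  [C.depth - 21]
7. n7.idx = "mx"  [terminal]
8. n4.off = 21  [C.acc + 16]
9. n4.ok = 11  [11]
10. n8.wid = 16  [S₁.off * 3 - 47]
11. n9.idx = "wr"  [terminal]
12. n8.live = 19  [B.wid * -1 + 35]
13. n8.idx = false  [false]
14. n3.off = 6  [S₁.ok - 5]
15. n3.ok = 25  [B.live + S₁.ok - 5]
16. n2.acc = true  [true]
17. n2.lab = true  [A.tag > 15]
18. n2.mk = true  [S.ok == 25]
19. n10.tag = 30  [len(b.idx) + 28]
20. n11.wid = -9  [-9]
21. n12.mk = true  [terminal]
22. n11.live = 30  [30]
23. n11.idx = true  [B.wid > -10]
24. n13.tag = 19  [B.live + A₀.tag - 41]
25. n14.cnt = -1  [terminal]
26. n13.acc = false  [a.cnt > -1]
27. n13.lab = true  [true]
28. n13.mk = false  [a.cnt == A.tag]
29. n10.acc = true  [A₁.mk == false]
30. n10.lab = true  [B.live > 29]
31. n10.mk = true  [A₀.tag > 29]
32. n0.off = 10  [10]
33. n0.ok = 23  [len(b.idx) + 21]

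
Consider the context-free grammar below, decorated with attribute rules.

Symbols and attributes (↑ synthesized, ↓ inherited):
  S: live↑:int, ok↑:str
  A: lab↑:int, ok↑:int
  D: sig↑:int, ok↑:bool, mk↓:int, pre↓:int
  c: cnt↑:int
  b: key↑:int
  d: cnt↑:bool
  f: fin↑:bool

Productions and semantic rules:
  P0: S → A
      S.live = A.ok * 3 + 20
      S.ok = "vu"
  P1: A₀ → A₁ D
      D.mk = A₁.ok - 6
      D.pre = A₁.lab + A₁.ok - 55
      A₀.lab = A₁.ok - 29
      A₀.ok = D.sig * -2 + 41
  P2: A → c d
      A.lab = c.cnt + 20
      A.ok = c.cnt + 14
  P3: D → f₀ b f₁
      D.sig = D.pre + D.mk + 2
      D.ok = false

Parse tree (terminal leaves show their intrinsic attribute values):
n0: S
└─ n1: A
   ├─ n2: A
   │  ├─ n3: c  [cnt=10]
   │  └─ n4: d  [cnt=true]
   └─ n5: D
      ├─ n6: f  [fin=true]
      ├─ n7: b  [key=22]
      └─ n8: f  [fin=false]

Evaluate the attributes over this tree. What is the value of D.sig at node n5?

1. n3.cnt = 10  [terminal]
2. n4.cnt = true  [terminal]
3. n2.lab = 30  [c.cnt + 20]
4. n2.ok = 24  [c.cnt + 14]
5. n5.mk = 18  [A₁.ok - 6]
6. n5.pre = -1  [A₁.lab + A₁.ok - 55]
7. n6.fin = true  [terminal]
8. n7.key = 22  [terminal]
9. n8.fin = false  [terminal]
10. n5.sig = 19  [D.pre + D.mk + 2]
11. n5.ok = false  [false]
12. n1.lab = -5  [A₁.ok - 29]
13. n1.ok = 3  [D.sig * -2 + 41]
14. n0.live = 29  [A.ok * 3 + 20]
15. n0.ok = "vu"  ["vu"]

19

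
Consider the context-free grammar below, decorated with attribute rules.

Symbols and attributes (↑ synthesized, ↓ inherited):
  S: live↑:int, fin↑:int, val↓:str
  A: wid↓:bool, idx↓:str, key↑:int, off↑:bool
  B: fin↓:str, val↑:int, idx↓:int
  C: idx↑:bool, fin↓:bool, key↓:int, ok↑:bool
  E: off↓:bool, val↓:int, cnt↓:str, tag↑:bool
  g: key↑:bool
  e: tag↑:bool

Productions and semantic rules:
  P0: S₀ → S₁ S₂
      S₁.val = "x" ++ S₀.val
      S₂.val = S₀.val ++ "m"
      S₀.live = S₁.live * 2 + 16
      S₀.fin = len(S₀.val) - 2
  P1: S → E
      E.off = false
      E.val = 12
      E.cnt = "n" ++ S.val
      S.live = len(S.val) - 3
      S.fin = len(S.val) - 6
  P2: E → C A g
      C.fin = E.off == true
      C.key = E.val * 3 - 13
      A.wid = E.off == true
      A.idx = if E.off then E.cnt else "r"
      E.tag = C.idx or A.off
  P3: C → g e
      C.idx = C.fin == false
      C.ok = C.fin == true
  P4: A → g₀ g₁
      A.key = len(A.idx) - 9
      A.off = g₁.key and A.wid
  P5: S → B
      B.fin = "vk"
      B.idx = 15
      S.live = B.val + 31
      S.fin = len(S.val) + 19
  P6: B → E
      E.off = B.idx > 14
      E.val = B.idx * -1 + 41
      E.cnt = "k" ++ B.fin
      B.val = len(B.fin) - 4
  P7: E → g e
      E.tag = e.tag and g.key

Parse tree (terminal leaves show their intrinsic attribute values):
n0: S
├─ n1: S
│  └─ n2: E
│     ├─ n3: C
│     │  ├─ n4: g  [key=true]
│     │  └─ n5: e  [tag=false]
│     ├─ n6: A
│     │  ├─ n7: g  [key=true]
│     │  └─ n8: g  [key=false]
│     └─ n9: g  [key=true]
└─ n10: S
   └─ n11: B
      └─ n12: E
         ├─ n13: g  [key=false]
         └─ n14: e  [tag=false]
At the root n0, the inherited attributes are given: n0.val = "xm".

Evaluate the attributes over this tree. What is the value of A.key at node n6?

-8

1. n0.val = "xm"  [given at root]
2. n1.val = "xxm"  ["x" ++ S₀.val]
3. n2.off = false  [false]
4. n2.val = 12  [12]
5. n2.cnt = "nxxm"  ["n" ++ S.val]
6. n3.fin = false  [E.off == true]
7. n3.key = 23  [E.val * 3 - 13]
8. n4.key = true  [terminal]
9. n5.tag = false  [terminal]
10. n3.idx = true  [C.fin == false]
11. n3.ok = false  [C.fin == true]
12. n6.wid = false  [E.off == true]
13. n6.idx = "r"  [if E.off then E.cnt else "r"]
14. n7.key = true  [terminal]
15. n8.key = false  [terminal]
16. n6.key = -8  [len(A.idx) - 9]
17. n6.off = false  [g₁.key and A.wid]
18. n9.key = true  [terminal]
19. n2.tag = true  [C.idx or A.off]
20. n1.live = 0  [len(S.val) - 3]
21. n1.fin = -3  [len(S.val) - 6]
22. n10.val = "xmm"  [S₀.val ++ "m"]
23. n11.fin = "vk"  ["vk"]
24. n11.idx = 15  [15]
25. n12.off = true  [B.idx > 14]
26. n12.val = 26  [B.idx * -1 + 41]
27. n12.cnt = "kvk"  ["k" ++ B.fin]
28. n13.key = false  [terminal]
29. n14.tag = false  [terminal]
30. n12.tag = false  [e.tag and g.key]
31. n11.val = -2  [len(B.fin) - 4]
32. n10.live = 29  [B.val + 31]
33. n10.fin = 22  [len(S.val) + 19]
34. n0.live = 16  [S₁.live * 2 + 16]
35. n0.fin = 0  [len(S₀.val) - 2]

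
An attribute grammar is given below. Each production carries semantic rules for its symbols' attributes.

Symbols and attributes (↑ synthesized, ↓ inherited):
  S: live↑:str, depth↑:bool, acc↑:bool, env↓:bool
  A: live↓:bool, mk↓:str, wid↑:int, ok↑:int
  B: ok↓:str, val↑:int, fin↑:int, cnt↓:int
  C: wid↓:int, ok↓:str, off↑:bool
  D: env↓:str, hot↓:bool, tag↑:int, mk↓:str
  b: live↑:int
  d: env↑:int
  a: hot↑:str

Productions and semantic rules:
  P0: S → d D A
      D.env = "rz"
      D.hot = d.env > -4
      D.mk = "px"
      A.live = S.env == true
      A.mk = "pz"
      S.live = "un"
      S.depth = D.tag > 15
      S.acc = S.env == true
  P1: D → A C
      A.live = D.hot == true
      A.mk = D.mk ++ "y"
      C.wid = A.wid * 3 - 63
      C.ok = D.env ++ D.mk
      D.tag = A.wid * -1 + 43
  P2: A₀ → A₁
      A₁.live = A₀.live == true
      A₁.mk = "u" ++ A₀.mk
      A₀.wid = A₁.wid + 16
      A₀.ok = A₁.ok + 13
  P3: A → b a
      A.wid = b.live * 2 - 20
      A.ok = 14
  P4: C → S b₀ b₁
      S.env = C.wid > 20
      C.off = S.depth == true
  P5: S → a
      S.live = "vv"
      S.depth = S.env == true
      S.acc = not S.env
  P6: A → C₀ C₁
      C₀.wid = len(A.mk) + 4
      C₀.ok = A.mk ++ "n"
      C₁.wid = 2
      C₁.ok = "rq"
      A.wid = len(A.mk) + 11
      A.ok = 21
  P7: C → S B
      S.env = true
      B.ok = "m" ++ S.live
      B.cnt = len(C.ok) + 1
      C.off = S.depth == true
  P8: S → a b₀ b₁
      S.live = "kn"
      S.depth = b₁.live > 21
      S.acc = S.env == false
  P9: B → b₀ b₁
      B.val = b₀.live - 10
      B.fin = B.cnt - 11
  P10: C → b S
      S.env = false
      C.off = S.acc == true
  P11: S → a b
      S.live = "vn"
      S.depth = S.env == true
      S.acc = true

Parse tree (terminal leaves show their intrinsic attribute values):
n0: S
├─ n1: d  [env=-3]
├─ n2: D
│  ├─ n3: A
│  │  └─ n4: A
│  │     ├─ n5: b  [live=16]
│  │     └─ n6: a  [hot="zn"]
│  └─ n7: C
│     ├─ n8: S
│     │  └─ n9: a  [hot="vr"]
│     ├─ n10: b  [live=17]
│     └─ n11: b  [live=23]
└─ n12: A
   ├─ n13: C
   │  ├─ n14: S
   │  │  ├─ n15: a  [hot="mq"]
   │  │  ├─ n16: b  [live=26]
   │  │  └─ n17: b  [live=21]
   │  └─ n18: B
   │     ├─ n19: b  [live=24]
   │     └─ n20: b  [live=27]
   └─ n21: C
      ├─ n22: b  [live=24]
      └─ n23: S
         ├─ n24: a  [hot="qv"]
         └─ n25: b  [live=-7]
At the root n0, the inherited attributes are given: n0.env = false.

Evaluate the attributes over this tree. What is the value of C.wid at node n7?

21

1. n0.env = false  [given at root]
2. n1.env = -3  [terminal]
3. n2.env = "rz"  ["rz"]
4. n2.hot = true  [d.env > -4]
5. n2.mk = "px"  ["px"]
6. n3.live = true  [D.hot == true]
7. n3.mk = "pxy"  [D.mk ++ "y"]
8. n4.live = true  [A₀.live == true]
9. n4.mk = "upxy"  ["u" ++ A₀.mk]
10. n5.live = 16  [terminal]
11. n6.hot = "zn"  [terminal]
12. n4.wid = 12  [b.live * 2 - 20]
13. n4.ok = 14  [14]
14. n3.wid = 28  [A₁.wid + 16]
15. n3.ok = 27  [A₁.ok + 13]
16. n7.wid = 21  [A.wid * 3 - 63]
17. n7.ok = "rzpx"  [D.env ++ D.mk]
18. n8.env = true  [C.wid > 20]
19. n9.hot = "vr"  [terminal]
20. n8.live = "vv"  ["vv"]
21. n8.depth = true  [S.env == true]
22. n8.acc = false  [not S.env]
23. n10.live = 17  [terminal]
24. n11.live = 23  [terminal]
25. n7.off = true  [S.depth == true]
26. n2.tag = 15  [A.wid * -1 + 43]
27. n12.live = false  [S.env == true]
28. n12.mk = "pz"  ["pz"]
29. n13.wid = 6  [len(A.mk) + 4]
30. n13.ok = "pzn"  [A.mk ++ "n"]
31. n14.env = true  [true]
32. n15.hot = "mq"  [terminal]
33. n16.live = 26  [terminal]
34. n17.live = 21  [terminal]
35. n14.live = "kn"  ["kn"]
36. n14.depth = false  [b₁.live > 21]
37. n14.acc = false  [S.env == false]
38. n18.ok = "mkn"  ["m" ++ S.live]
39. n18.cnt = 4  [len(C.ok) + 1]
40. n19.live = 24  [terminal]
41. n20.live = 27  [terminal]
42. n18.val = 14  [b₀.live - 10]
43. n18.fin = -7  [B.cnt - 11]
44. n13.off = false  [S.depth == true]
45. n21.wid = 2  [2]
46. n21.ok = "rq"  ["rq"]
47. n22.live = 24  [terminal]
48. n23.env = false  [false]
49. n24.hot = "qv"  [terminal]
50. n25.live = -7  [terminal]
51. n23.live = "vn"  ["vn"]
52. n23.depth = false  [S.env == true]
53. n23.acc = true  [true]
54. n21.off = true  [S.acc == true]
55. n12.wid = 13  [len(A.mk) + 11]
56. n12.ok = 21  [21]
57. n0.live = "un"  ["un"]
58. n0.depth = false  [D.tag > 15]
59. n0.acc = false  [S.env == true]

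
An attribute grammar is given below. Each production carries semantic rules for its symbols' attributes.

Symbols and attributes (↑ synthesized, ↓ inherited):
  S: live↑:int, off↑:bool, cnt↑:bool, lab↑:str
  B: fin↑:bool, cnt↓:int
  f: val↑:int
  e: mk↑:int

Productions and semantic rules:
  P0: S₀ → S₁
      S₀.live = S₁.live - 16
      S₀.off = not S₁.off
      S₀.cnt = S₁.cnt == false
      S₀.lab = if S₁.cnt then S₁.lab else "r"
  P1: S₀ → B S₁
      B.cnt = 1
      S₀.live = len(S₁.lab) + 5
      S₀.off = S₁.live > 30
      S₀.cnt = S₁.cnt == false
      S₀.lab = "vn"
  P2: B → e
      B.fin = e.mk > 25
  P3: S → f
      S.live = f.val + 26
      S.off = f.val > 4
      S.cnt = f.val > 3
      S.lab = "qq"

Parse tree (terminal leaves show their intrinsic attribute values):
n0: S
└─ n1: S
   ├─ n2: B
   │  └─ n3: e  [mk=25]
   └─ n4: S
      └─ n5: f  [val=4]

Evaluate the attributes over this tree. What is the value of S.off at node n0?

1. n2.cnt = 1  [1]
2. n3.mk = 25  [terminal]
3. n2.fin = false  [e.mk > 25]
4. n5.val = 4  [terminal]
5. n4.live = 30  [f.val + 26]
6. n4.off = false  [f.val > 4]
7. n4.cnt = true  [f.val > 3]
8. n4.lab = "qq"  ["qq"]
9. n1.live = 7  [len(S₁.lab) + 5]
10. n1.off = false  [S₁.live > 30]
11. n1.cnt = false  [S₁.cnt == false]
12. n1.lab = "vn"  ["vn"]
13. n0.live = -9  [S₁.live - 16]
14. n0.off = true  [not S₁.off]
15. n0.cnt = true  [S₁.cnt == false]
16. n0.lab = "r"  [if S₁.cnt then S₁.lab else "r"]

true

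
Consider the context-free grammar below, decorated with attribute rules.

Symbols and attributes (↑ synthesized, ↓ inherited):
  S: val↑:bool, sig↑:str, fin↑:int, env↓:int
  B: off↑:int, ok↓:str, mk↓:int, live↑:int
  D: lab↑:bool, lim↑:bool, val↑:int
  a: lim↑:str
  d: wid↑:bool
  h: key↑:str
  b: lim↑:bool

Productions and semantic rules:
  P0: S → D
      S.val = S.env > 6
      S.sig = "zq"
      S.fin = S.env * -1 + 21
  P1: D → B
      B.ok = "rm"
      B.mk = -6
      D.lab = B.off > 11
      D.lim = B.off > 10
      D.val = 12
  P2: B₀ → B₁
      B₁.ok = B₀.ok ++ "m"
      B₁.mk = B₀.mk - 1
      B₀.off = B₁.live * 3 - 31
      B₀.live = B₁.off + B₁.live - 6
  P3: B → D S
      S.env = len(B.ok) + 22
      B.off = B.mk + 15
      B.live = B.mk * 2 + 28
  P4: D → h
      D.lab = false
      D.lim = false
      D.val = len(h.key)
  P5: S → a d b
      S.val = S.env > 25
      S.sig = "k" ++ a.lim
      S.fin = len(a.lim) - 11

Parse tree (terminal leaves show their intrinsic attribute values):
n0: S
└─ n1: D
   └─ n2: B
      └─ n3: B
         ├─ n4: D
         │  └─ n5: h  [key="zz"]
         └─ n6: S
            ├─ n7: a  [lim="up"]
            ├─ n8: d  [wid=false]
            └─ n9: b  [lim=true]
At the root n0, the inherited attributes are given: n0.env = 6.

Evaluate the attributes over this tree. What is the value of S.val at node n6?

false

1. n0.env = 6  [given at root]
2. n2.ok = "rm"  ["rm"]
3. n2.mk = -6  [-6]
4. n3.ok = "rmm"  [B₀.ok ++ "m"]
5. n3.mk = -7  [B₀.mk - 1]
6. n5.key = "zz"  [terminal]
7. n4.lab = false  [false]
8. n4.lim = false  [false]
9. n4.val = 2  [len(h.key)]
10. n6.env = 25  [len(B.ok) + 22]
11. n7.lim = "up"  [terminal]
12. n8.wid = false  [terminal]
13. n9.lim = true  [terminal]
14. n6.val = false  [S.env > 25]
15. n6.sig = "kup"  ["k" ++ a.lim]
16. n6.fin = -9  [len(a.lim) - 11]
17. n3.off = 8  [B.mk + 15]
18. n3.live = 14  [B.mk * 2 + 28]
19. n2.off = 11  [B₁.live * 3 - 31]
20. n2.live = 16  [B₁.off + B₁.live - 6]
21. n1.lab = false  [B.off > 11]
22. n1.lim = true  [B.off > 10]
23. n1.val = 12  [12]
24. n0.val = false  [S.env > 6]
25. n0.sig = "zq"  ["zq"]
26. n0.fin = 15  [S.env * -1 + 21]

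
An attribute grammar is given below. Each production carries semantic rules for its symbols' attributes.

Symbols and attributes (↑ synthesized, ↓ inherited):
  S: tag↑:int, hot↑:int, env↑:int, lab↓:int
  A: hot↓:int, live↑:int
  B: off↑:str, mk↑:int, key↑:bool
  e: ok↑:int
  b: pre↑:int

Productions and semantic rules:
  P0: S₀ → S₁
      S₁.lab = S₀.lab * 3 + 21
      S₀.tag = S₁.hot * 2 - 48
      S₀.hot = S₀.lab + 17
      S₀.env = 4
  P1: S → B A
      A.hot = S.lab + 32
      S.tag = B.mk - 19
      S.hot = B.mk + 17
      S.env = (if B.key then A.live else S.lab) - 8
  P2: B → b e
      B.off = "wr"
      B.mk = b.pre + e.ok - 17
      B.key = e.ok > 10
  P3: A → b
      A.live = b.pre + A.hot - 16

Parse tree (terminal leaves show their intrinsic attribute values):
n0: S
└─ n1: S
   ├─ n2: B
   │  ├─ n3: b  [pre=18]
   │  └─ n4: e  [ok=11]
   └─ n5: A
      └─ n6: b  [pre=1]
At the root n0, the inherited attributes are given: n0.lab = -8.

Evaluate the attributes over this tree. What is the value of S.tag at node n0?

10

1. n0.lab = -8  [given at root]
2. n1.lab = -3  [S₀.lab * 3 + 21]
3. n3.pre = 18  [terminal]
4. n4.ok = 11  [terminal]
5. n2.off = "wr"  ["wr"]
6. n2.mk = 12  [b.pre + e.ok - 17]
7. n2.key = true  [e.ok > 10]
8. n5.hot = 29  [S.lab + 32]
9. n6.pre = 1  [terminal]
10. n5.live = 14  [b.pre + A.hot - 16]
11. n1.tag = -7  [B.mk - 19]
12. n1.hot = 29  [B.mk + 17]
13. n1.env = 6  [(if B.key then A.live else S.lab) - 8]
14. n0.tag = 10  [S₁.hot * 2 - 48]
15. n0.hot = 9  [S₀.lab + 17]
16. n0.env = 4  [4]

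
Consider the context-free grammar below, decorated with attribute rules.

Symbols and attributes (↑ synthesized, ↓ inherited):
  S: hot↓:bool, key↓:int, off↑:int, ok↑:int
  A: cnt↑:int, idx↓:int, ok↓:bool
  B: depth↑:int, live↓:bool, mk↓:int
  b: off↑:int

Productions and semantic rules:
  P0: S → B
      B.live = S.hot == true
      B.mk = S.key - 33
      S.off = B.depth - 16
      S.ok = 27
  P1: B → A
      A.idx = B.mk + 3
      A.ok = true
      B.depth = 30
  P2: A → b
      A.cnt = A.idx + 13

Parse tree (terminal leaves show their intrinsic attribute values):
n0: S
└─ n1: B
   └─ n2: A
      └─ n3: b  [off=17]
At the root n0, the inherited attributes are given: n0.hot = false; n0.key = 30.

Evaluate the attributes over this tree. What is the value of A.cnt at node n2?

13

1. n0.hot = false  [given at root]
2. n0.key = 30  [given at root]
3. n1.live = false  [S.hot == true]
4. n1.mk = -3  [S.key - 33]
5. n2.idx = 0  [B.mk + 3]
6. n2.ok = true  [true]
7. n3.off = 17  [terminal]
8. n2.cnt = 13  [A.idx + 13]
9. n1.depth = 30  [30]
10. n0.off = 14  [B.depth - 16]
11. n0.ok = 27  [27]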